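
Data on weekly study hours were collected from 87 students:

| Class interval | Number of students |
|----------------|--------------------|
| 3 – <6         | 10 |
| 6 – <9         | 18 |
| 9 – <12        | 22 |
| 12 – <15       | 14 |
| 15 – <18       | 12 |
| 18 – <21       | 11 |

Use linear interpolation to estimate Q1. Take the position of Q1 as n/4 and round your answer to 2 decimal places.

7.96

Cumulative frequencies: 10, 28, 50, 64, 76, 87
n = 87; position = n/4 = 21.75.
This falls in the class 6 – <9: L = 6, F = 10, f = 18, h = 3.
Lower quartile ≈ 6 + ((21.75 − 10) / 18) × 3 = 7.9583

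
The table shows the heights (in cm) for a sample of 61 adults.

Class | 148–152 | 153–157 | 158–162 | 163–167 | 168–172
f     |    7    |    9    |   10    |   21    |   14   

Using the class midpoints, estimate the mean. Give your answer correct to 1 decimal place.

162.1

Midpoints: 150, 155, 160, 165, 170
Σfm = 7×150 + 9×155 + 10×160 + 21×165 + 14×170 = 9890
n = Σf = 61
Mean = 9890 / 61 = 162.1311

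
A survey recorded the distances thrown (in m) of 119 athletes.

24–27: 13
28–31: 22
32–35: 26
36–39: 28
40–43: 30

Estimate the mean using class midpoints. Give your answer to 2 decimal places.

Midpoints: 25.5, 29.5, 33.5, 37.5, 41.5
Σfm = 13×25.5 + 22×29.5 + 26×33.5 + 28×37.5 + 30×41.5 = 4146.5
n = Σf = 119
Mean = 4146.5 / 119 = 34.8445

34.84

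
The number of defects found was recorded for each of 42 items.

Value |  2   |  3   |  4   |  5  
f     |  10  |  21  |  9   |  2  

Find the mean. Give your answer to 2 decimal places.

Values: 2, 3, 4, 5
Σfx = 10×2 + 21×3 + 9×4 + 2×5 = 129
n = Σf = 42
Mean = 129 / 42 = 3.0714

3.07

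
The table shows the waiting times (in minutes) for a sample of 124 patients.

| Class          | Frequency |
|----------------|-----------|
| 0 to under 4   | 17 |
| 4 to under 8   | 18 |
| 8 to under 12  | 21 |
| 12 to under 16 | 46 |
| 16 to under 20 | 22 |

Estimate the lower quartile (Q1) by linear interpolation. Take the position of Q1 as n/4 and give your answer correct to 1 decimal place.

Cumulative frequencies: 17, 35, 56, 102, 124
n = 124; position = n/4 = 31.
This falls in the class 4 to under 8: L = 4, F = 17, f = 18, h = 4.
Lower quartile ≈ 4 + ((31 − 17) / 18) × 4 = 7.1111

7.1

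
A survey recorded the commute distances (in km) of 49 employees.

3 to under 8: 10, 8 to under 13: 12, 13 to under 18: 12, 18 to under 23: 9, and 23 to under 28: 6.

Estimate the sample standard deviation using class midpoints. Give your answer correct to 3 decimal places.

Midpoints: 5.5, 10.5, 15.5, 20.5, 25.5
n = 49, Σfm = 704.5, mean = 14.3776
Σfm² = 12192.25
Σf(m − x̄)² = Σfm² − (Σfm)²/n = 12192.25 − 704.5²/49 = 2063.2653
Sample variance = 2063.2653 / 48 = 42.9847
Standard deviation = √42.9847 = 6.5563

6.556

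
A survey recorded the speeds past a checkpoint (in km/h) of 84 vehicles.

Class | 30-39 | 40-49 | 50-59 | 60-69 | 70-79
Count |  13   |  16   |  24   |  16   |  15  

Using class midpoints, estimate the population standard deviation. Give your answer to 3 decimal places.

Midpoints: 34.5, 44.5, 54.5, 64.5, 74.5
n = 84, Σfm = 4618, mean = 54.9762
Σfm² = 268261
Σf(m − x̄)² = Σfm² − (Σfm)²/n = 268261 − 4618²/84 = 14380.9524
Population variance = 14380.9524 / 84 = 171.2018
Standard deviation = √171.2018 = 13.0844

13.084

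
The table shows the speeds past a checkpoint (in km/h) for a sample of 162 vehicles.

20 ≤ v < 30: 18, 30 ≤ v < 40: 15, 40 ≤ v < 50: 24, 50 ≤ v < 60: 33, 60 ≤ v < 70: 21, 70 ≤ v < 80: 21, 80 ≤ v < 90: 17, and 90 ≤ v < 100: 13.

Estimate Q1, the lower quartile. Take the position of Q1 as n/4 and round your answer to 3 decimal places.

43.125

Cumulative frequencies: 18, 33, 57, 90, 111, 132, 149, 162
n = 162; position = n/4 = 40.5.
This falls in the class 40 ≤ v < 50: L = 40, F = 33, f = 24, h = 10.
Lower quartile ≈ 40 + ((40.5 − 33) / 24) × 10 = 43.1250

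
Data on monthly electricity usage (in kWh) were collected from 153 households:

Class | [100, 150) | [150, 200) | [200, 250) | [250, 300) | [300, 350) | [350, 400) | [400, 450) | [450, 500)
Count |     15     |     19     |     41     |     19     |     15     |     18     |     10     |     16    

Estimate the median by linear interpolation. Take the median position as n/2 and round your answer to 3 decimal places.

253.947

Cumulative frequencies: 15, 34, 75, 94, 109, 127, 137, 153
n = 153; position = n/2 = 76.5.
This falls in the class [250, 300): L = 250, F = 75, f = 19, h = 50.
Median ≈ 250 + ((76.5 − 75) / 19) × 50 = 253.9474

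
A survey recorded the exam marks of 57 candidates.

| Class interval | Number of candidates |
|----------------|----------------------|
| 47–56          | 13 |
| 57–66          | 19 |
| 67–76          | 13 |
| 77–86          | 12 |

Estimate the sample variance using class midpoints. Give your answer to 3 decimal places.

114.098

Midpoints: 51.5, 61.5, 71.5, 81.5
n = 57, Σfm = 3745.5, mean = 65.7105
Σfm² = 252508.25
Σf(m − x̄)² = Σfm² − (Σfm)²/n = 252508.25 − 3745.5²/57 = 6389.4737
Sample variance = 6389.4737 / 56 = 114.0977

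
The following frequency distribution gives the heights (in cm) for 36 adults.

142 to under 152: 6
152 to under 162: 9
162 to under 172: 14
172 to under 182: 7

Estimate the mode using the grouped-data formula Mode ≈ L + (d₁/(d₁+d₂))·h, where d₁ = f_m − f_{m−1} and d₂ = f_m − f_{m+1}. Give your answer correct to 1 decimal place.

166.2

Modal class: 162 to under 172 (highest frequency 14).
d₁ = 14 − 9 = 5, d₂ = 14 − 7 = 7
Mode ≈ 162 + (5/(5+7)) × 10 = 162 + 4.1667 = 166.1667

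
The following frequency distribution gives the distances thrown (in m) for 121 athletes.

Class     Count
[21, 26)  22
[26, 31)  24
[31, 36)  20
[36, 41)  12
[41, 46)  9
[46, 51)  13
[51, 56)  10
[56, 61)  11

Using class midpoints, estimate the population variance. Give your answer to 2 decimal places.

Midpoints: 23.5, 28.5, 33.5, 38.5, 43.5, 48.5, 53.5, 58.5
n = 121, Σfm = 4533.5, mean = 37.4669
Σfm² = 185752.25
Σf(m − x̄)² = Σfm² − (Σfm)²/n = 185752.25 − 4533.5²/121 = 15895.8678
Population variance = 15895.8678 / 121 = 131.3708

131.37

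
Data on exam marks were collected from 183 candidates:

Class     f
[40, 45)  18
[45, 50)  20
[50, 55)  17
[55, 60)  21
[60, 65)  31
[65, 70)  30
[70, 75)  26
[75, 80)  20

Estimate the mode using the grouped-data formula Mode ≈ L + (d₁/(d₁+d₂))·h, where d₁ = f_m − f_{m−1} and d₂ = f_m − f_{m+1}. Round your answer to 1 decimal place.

Modal class: [60, 65) (highest frequency 31).
d₁ = 31 − 21 = 10, d₂ = 31 − 30 = 1
Mode ≈ 60 + (10/(10+1)) × 5 = 60 + 4.5455 = 64.5455

64.5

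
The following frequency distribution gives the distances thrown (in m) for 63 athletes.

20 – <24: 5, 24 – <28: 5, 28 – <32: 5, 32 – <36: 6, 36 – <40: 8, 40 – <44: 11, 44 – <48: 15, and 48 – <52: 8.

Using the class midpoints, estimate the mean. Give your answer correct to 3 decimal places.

38.889

Midpoints: 22, 26, 30, 34, 38, 42, 46, 50
Σfm = 5×22 + 5×26 + 5×30 + 6×34 + 8×38 + 11×42 + 15×46 + 8×50 = 2450
n = Σf = 63
Mean = 2450 / 63 = 38.8889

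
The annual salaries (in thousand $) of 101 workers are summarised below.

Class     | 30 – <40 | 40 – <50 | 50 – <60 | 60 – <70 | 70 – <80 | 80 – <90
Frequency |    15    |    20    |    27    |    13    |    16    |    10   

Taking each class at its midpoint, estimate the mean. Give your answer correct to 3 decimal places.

57.475

Midpoints: 35, 45, 55, 65, 75, 85
Σfm = 15×35 + 20×45 + 27×55 + 13×65 + 16×75 + 10×85 = 5805
n = Σf = 101
Mean = 5805 / 101 = 57.4752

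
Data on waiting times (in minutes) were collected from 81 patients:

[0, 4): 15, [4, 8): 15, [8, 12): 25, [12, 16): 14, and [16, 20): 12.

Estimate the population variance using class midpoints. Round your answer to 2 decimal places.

Midpoints: 2, 6, 10, 14, 18
n = 81, Σfm = 782, mean = 9.6543
Σfm² = 9732
Σf(m − x̄)² = Σfm² − (Σfm)²/n = 9732 − 782²/81 = 2182.3210
Population variance = 2182.3210 / 81 = 26.9422

26.94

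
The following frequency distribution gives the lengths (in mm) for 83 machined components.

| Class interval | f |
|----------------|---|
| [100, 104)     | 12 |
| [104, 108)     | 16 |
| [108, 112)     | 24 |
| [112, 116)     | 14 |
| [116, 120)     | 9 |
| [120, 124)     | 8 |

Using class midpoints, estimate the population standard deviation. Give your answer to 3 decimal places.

5.938

Midpoints: 102, 106, 110, 114, 118, 122
n = 83, Σfm = 9194, mean = 110.7711
Σfm² = 1021356
Σf(m − x̄)² = Σfm² − (Σfm)²/n = 1021356 − 9194²/83 = 2926.6506
Population variance = 2926.6506 / 83 = 35.2609
Standard deviation = √35.2609 = 5.9381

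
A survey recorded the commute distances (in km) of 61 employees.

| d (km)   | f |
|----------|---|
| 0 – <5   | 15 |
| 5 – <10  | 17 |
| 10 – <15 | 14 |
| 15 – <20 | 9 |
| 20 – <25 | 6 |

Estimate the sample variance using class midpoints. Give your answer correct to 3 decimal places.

41.216

Midpoints: 2.5, 7.5, 12.5, 17.5, 22.5
n = 61, Σfm = 632.5, mean = 10.3689
Σfm² = 9031.25
Σf(m − x̄)² = Σfm² − (Σfm)²/n = 9031.25 − 632.5²/61 = 2472.9508
Sample variance = 2472.9508 / 60 = 41.2158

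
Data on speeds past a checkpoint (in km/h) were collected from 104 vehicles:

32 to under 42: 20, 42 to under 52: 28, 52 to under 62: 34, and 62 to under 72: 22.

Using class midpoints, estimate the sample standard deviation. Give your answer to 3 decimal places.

Midpoints: 37, 47, 57, 67
n = 104, Σfm = 5468, mean = 52.5769
Σfm² = 298456
Σf(m − x̄)² = Σfm² − (Σfm)²/n = 298456 − 5468²/104 = 10965.3846
Sample variance = 10965.3846 / 103 = 106.4600
Standard deviation = √106.4600 = 10.3179

10.318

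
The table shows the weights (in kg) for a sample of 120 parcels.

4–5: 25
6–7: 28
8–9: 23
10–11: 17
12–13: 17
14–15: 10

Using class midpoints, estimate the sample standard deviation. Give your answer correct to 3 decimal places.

Midpoints: 4.5, 6.5, 8.5, 10.5, 12.5, 14.5
n = 120, Σfm = 1026, mean = 8.5500
Σfm² = 9984
Σf(m − x̄)² = Σfm² − (Σfm)²/n = 9984 − 1026²/120 = 1211.7000
Sample variance = 1211.7000 / 119 = 10.1824
Standard deviation = √10.1824 = 3.1910

3.191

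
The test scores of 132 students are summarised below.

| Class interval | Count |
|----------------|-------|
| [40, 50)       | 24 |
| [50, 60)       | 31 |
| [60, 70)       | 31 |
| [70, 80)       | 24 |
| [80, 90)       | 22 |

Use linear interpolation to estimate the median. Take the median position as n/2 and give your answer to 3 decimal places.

Cumulative frequencies: 24, 55, 86, 110, 132
n = 132; position = n/2 = 66.
This falls in the class [60, 70): L = 60, F = 55, f = 31, h = 10.
Median ≈ 60 + ((66 − 55) / 31) × 10 = 63.5484

63.548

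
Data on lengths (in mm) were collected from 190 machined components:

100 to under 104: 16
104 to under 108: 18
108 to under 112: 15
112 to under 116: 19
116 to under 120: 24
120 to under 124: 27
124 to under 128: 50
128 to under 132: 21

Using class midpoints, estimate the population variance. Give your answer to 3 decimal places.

Midpoints: 102, 106, 110, 114, 118, 122, 126, 130
n = 190, Σfm = 22512, mean = 118.4842
Σfm² = 2681880
Σf(m − x̄)² = Σfm² − (Σfm)²/n = 2681880 − 22512²/190 = 14563.4526
Population variance = 14563.4526 / 190 = 76.6498

76.650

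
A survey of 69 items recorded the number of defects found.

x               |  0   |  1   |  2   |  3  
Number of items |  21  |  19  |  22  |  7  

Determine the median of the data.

Cumulative frequencies: 21, 40, 62, 69
n = 69, so the median is the value in position (n+1)/2 = 35.
Position 35 falls at value 1.

1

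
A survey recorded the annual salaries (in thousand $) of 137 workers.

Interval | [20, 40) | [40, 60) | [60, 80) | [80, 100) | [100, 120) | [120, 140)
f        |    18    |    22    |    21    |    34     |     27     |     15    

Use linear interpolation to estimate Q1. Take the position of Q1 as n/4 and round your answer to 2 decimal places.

Cumulative frequencies: 18, 40, 61, 95, 122, 137
n = 137; position = n/4 = 34.25.
This falls in the class [40, 60): L = 40, F = 18, f = 22, h = 20.
Lower quartile ≈ 40 + ((34.25 − 18) / 22) × 20 = 54.7727

54.77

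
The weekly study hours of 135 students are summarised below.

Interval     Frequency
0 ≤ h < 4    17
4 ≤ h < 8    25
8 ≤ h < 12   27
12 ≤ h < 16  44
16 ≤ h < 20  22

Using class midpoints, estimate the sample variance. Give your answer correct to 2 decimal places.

Midpoints: 2, 6, 10, 14, 18
n = 135, Σfm = 1466, mean = 10.8593
Σfm² = 19420
Σf(m − x̄)² = Σfm² − (Σfm)²/n = 19420 − 1466²/135 = 3500.3259
Sample variance = 3500.3259 / 134 = 26.1218

26.12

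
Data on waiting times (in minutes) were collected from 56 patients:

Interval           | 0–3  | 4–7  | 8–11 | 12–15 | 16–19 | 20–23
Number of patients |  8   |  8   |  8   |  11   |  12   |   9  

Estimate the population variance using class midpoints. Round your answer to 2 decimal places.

Midpoints: 1.5, 5.5, 9.5, 13.5, 17.5, 21.5
n = 56, Σfm = 684, mean = 12.2143
Σfm² = 10822
Σf(m − x̄)² = Σfm² − (Σfm)²/n = 10822 − 684²/56 = 2467.4286
Population variance = 2467.4286 / 56 = 44.0612

44.06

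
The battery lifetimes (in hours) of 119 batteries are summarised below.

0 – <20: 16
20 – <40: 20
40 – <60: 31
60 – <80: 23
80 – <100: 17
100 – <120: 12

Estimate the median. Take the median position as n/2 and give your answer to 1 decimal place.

Cumulative frequencies: 16, 36, 67, 90, 107, 119
n = 119; position = n/2 = 59.5.
This falls in the class 40 – <60: L = 40, F = 36, f = 31, h = 20.
Median ≈ 40 + ((59.5 − 36) / 31) × 20 = 55.1613

55.2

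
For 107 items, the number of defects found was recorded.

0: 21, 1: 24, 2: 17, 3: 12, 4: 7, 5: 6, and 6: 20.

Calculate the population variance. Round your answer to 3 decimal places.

Values: 0, 1, 2, 3, 4, 5, 6
n = 107, Σfx = 272, mean = 2.5421
Σfx² = 1182
Σf(x − x̄)² = Σfx² − (Σfx)²/n = 1182 − 272²/107 = 490.5607
Population variance = 490.5607 / 107 = 4.5847

4.585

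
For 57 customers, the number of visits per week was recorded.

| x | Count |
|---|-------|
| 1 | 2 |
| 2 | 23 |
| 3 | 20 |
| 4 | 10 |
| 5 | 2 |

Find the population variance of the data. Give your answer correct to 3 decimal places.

Values: 1, 2, 3, 4, 5
n = 57, Σfx = 158, mean = 2.7719
Σfx² = 484
Σf(x − x̄)² = Σfx² − (Σfx)²/n = 484 − 158²/57 = 46.0351
Population variance = 46.0351 / 57 = 0.8076

0.808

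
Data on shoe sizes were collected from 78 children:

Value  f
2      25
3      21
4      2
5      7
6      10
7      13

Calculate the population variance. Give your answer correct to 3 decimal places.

Values: 2, 3, 4, 5, 6, 7
n = 78, Σfx = 307, mean = 3.9359
Σfx² = 1493
Σf(x − x̄)² = Σfx² − (Σfx)²/n = 1493 − 307²/78 = 284.6795
Population variance = 284.6795 / 78 = 3.6497

3.650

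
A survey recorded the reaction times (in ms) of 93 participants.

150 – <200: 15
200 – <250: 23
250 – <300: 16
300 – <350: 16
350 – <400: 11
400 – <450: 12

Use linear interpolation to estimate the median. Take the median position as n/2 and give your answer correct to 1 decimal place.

276.6

Cumulative frequencies: 15, 38, 54, 70, 81, 93
n = 93; position = n/2 = 46.5.
This falls in the class 250 – <300: L = 250, F = 38, f = 16, h = 50.
Median ≈ 250 + ((46.5 − 38) / 16) × 50 = 276.5625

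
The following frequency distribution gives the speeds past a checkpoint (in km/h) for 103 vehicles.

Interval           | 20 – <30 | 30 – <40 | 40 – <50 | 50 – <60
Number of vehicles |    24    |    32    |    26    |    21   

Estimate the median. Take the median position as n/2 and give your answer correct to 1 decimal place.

Cumulative frequencies: 24, 56, 82, 103
n = 103; position = n/2 = 51.5.
This falls in the class 30 – <40: L = 30, F = 24, f = 32, h = 10.
Median ≈ 30 + ((51.5 − 24) / 32) × 10 = 38.5938

38.6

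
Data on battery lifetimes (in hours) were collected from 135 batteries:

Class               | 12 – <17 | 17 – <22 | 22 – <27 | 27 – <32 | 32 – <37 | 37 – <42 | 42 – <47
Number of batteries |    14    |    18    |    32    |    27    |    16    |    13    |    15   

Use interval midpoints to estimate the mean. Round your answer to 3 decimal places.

28.648

Midpoints: 14.5, 19.5, 24.5, 29.5, 34.5, 39.5, 44.5
Σfm = 14×14.5 + 18×19.5 + 32×24.5 + 27×29.5 + 16×34.5 + 13×39.5 + 15×44.5 = 3867.5
n = Σf = 135
Mean = 3867.5 / 135 = 28.6481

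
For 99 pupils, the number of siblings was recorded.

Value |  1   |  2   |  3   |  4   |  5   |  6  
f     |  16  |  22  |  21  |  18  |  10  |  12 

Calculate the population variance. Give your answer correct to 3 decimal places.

2.505

Values: 1, 2, 3, 4, 5, 6
n = 99, Σfx = 317, mean = 3.2020
Σfx² = 1263
Σf(x − x̄)² = Σfx² − (Σfx)²/n = 1263 − 317²/99 = 247.9596
Population variance = 247.9596 / 99 = 2.5046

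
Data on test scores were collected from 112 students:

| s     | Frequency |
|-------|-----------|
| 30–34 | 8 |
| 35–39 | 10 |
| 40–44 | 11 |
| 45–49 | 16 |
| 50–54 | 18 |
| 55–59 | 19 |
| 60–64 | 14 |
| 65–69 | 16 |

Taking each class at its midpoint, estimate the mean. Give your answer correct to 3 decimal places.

Midpoints: 32, 37, 42, 47, 52, 57, 62, 67
Σfm = 8×32 + 10×37 + 11×42 + 16×47 + 18×52 + 19×57 + 14×62 + 16×67 = 5799
n = Σf = 112
Mean = 5799 / 112 = 51.7768

51.777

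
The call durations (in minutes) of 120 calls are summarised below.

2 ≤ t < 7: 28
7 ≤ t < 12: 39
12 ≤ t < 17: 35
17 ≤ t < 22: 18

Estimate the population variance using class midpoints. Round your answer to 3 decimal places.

Midpoints: 4.5, 9.5, 14.5, 19.5
n = 120, Σfm = 1355, mean = 11.2917
Σfm² = 18290
Σf(m − x̄)² = Σfm² − (Σfm)²/n = 18290 − 1355²/120 = 2989.7917
Population variance = 2989.7917 / 120 = 24.9149

24.915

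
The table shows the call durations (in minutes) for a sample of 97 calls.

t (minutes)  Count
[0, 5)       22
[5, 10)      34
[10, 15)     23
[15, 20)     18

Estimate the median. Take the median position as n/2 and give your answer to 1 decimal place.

Cumulative frequencies: 22, 56, 79, 97
n = 97; position = n/2 = 48.5.
This falls in the class [5, 10): L = 5, F = 22, f = 34, h = 5.
Median ≈ 5 + ((48.5 − 22) / 34) × 5 = 8.8971

8.9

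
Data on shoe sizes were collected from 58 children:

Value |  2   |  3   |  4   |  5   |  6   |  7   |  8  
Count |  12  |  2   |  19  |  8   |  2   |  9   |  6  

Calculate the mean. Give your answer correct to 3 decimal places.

4.638

Values: 2, 3, 4, 5, 6, 7, 8
Σfx = 12×2 + 2×3 + 19×4 + 8×5 + 2×6 + 9×7 + 6×8 = 269
n = Σf = 58
Mean = 269 / 58 = 4.6379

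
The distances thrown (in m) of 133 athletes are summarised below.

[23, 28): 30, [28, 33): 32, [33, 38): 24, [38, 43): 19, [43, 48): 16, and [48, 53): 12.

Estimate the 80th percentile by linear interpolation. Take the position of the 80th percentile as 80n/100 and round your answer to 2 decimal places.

Cumulative frequencies: 30, 62, 86, 105, 121, 133
n = 133; position = 80n/100 = 106.4.
This falls in the class [43, 48): L = 43, F = 105, f = 16, h = 5.
80th percentile ≈ 43 + ((106.4 − 105) / 16) × 5 = 43.4375

43.44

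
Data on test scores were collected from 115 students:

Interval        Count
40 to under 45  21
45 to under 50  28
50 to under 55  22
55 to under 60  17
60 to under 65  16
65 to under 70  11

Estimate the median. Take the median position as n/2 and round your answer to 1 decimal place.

51.9

Cumulative frequencies: 21, 49, 71, 88, 104, 115
n = 115; position = n/2 = 57.5.
This falls in the class 50 to under 55: L = 50, F = 49, f = 22, h = 5.
Median ≈ 50 + ((57.5 − 49) / 22) × 5 = 51.9318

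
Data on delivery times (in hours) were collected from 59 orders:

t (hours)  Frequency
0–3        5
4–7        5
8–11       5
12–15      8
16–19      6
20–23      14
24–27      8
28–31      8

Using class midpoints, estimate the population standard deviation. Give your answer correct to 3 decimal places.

8.572

Midpoints: 1.5, 5.5, 9.5, 13.5, 17.5, 21.5, 25.5, 29.5
n = 59, Σfm = 1036.5, mean = 17.5678
Σfm² = 22544.75
Σf(m − x̄)² = Σfm² − (Σfm)²/n = 22544.75 − 1036.5²/59 = 4335.7288
Population variance = 4335.7288 / 59 = 73.4869
Standard deviation = √73.4869 = 8.5725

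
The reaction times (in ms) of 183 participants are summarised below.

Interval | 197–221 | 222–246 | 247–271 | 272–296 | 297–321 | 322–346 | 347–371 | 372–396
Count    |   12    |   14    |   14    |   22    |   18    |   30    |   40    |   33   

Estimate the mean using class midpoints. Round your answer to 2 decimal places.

318.43

Midpoints: 209, 234, 259, 284, 309, 334, 359, 384
Σfm = 12×209 + 14×234 + 14×259 + 22×284 + 18×309 + 30×334 + 40×359 + 33×384 = 58272
n = Σf = 183
Mean = 58272 / 183 = 318.4262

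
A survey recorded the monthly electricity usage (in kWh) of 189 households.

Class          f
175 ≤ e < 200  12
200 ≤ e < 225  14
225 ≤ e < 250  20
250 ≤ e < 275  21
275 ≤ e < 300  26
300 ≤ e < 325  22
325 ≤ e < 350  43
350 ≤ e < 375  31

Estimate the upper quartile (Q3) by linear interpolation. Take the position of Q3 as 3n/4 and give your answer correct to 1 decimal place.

340.6

Cumulative frequencies: 12, 26, 46, 67, 93, 115, 158, 189
n = 189; position = 3n/4 = 141.75.
This falls in the class 325 ≤ e < 350: L = 325, F = 115, f = 43, h = 25.
Upper quartile ≈ 325 + ((141.75 − 115) / 43) × 25 = 340.5523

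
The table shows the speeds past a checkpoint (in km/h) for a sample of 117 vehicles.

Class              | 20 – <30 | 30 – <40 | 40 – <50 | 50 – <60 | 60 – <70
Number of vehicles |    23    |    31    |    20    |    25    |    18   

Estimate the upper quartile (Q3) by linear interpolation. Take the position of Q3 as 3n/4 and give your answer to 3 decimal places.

Cumulative frequencies: 23, 54, 74, 99, 117
n = 117; position = 3n/4 = 87.75.
This falls in the class 50 – <60: L = 50, F = 74, f = 25, h = 10.
Upper quartile ≈ 50 + ((87.75 − 74) / 25) × 10 = 55.5000

55.500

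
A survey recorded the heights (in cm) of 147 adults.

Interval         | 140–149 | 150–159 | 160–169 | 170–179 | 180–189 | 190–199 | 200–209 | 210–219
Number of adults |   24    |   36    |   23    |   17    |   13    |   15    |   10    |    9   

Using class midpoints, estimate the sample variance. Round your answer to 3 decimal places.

Midpoints: 144.5, 154.5, 164.5, 174.5, 184.5, 194.5, 204.5, 214.5
n = 147, Σfm = 25071.5, mean = 170.5544
Σfm² = 4342766.75
Σf(m − x̄)² = Σfm² − (Σfm)²/n = 4342766.75 − 25071.5²/147 = 66711.5646
Sample variance = 66711.5646 / 146 = 456.9285

456.929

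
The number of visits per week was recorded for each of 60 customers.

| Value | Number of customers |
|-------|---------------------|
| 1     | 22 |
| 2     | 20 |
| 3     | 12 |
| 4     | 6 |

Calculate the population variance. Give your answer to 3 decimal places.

Values: 1, 2, 3, 4
n = 60, Σfx = 122, mean = 2.0333
Σfx² = 306
Σf(x − x̄)² = Σfx² − (Σfx)²/n = 306 − 122²/60 = 57.9333
Population variance = 57.9333 / 60 = 0.9656

0.966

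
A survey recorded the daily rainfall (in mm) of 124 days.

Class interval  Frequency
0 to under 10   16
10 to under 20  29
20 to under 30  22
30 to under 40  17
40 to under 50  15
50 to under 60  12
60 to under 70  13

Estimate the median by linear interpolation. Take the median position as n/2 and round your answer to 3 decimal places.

Cumulative frequencies: 16, 45, 67, 84, 99, 111, 124
n = 124; position = n/2 = 62.
This falls in the class 20 to under 30: L = 20, F = 45, f = 22, h = 10.
Median ≈ 20 + ((62 − 45) / 22) × 10 = 27.7273

27.727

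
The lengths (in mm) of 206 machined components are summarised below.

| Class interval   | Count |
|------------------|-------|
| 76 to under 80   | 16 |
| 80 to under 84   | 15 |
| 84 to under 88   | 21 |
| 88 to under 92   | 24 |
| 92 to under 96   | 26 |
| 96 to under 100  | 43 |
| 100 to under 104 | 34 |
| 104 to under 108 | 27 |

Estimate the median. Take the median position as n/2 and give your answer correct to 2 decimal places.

Cumulative frequencies: 16, 31, 52, 76, 102, 145, 179, 206
n = 206; position = n/2 = 103.
This falls in the class 96 to under 100: L = 96, F = 102, f = 43, h = 4.
Median ≈ 96 + ((103 − 102) / 43) × 4 = 96.0930

96.09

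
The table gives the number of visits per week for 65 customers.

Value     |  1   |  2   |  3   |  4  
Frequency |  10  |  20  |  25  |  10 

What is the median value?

Cumulative frequencies: 10, 30, 55, 65
n = 65, so the median is the value in position (n+1)/2 = 33.
Position 33 falls at value 3.

3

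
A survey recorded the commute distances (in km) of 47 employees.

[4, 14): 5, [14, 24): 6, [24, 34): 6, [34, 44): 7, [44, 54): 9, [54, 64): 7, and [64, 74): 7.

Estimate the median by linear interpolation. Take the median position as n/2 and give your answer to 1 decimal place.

43.3

Cumulative frequencies: 5, 11, 17, 24, 33, 40, 47
n = 47; position = n/2 = 23.5.
This falls in the class [34, 44): L = 34, F = 17, f = 7, h = 10.
Median ≈ 34 + ((23.5 − 17) / 7) × 10 = 43.2857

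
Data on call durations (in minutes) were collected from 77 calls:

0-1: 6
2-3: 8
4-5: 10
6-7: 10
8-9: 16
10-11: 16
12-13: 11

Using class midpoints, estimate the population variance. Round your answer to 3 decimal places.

Midpoints: 0.5, 2.5, 4.5, 6.5, 8.5, 10.5, 12.5
n = 77, Σfm = 574.5, mean = 7.4610
Σfm² = 5315.25
Σf(m − x̄)² = Σfm² − (Σfm)²/n = 5315.25 − 574.5²/77 = 1028.8831
Population variance = 1028.8831 / 77 = 13.3621

13.362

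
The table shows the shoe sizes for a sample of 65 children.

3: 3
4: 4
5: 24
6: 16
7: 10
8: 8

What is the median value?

Cumulative frequencies: 3, 7, 31, 47, 57, 65
n = 65, so the median is the value in position (n+1)/2 = 33.
Position 33 falls at value 6.

6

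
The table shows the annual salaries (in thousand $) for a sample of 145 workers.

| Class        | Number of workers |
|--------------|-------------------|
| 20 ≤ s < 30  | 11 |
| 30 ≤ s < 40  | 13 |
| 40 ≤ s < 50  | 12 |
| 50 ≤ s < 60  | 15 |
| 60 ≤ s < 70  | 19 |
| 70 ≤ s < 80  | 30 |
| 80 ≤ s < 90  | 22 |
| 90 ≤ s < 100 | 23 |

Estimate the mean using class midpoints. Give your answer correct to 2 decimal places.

66.45

Midpoints: 25, 35, 45, 55, 65, 75, 85, 95
Σfm = 11×25 + 13×35 + 12×45 + 15×55 + 19×65 + 30×75 + 22×85 + 23×95 = 9635
n = Σf = 145
Mean = 9635 / 145 = 66.4483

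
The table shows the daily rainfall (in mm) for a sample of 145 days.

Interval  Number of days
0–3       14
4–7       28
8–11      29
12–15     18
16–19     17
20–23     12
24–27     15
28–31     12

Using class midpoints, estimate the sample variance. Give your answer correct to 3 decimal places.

73.185

Midpoints: 1.5, 5.5, 9.5, 13.5, 17.5, 21.5, 25.5, 29.5
n = 145, Σfm = 1985.5, mean = 13.6931
Σfm² = 37726.25
Σf(m − x̄)² = Σfm² − (Σfm)²/n = 37726.25 − 1985.5²/145 = 10538.5931
Sample variance = 10538.5931 / 144 = 73.1847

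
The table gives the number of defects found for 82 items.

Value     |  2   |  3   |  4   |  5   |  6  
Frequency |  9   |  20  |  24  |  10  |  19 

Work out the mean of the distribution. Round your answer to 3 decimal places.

4.122

Values: 2, 3, 4, 5, 6
Σfx = 9×2 + 20×3 + 24×4 + 10×5 + 19×6 = 338
n = Σf = 82
Mean = 338 / 82 = 4.1220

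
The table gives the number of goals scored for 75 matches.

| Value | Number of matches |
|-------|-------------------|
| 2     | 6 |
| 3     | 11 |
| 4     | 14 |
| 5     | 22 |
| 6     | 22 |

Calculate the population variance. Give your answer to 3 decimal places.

1.605

Values: 2, 3, 4, 5, 6
n = 75, Σfx = 343, mean = 4.5733
Σfx² = 1689
Σf(x − x̄)² = Σfx² − (Σfx)²/n = 1689 − 343²/75 = 120.3467
Population variance = 120.3467 / 75 = 1.6046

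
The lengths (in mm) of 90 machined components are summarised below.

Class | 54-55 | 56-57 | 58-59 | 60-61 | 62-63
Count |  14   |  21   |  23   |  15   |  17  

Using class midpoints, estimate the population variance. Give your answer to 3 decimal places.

7.111

Midpoints: 54.5, 56.5, 58.5, 60.5, 62.5
n = 90, Σfm = 5265, mean = 58.5000
Σfm² = 308642.5
Σf(m − x̄)² = Σfm² − (Σfm)²/n = 308642.5 − 5265²/90 = 640.0000
Population variance = 640.0000 / 90 = 7.1111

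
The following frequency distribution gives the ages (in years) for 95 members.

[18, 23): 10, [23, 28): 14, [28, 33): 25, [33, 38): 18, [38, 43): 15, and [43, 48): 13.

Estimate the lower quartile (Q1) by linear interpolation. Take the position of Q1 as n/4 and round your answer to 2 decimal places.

Cumulative frequencies: 10, 24, 49, 67, 82, 95
n = 95; position = n/4 = 23.75.
This falls in the class [23, 28): L = 23, F = 10, f = 14, h = 5.
Lower quartile ≈ 23 + ((23.75 − 10) / 14) × 5 = 27.9107

27.91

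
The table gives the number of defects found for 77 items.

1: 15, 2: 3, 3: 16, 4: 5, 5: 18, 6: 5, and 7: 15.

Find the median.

4

Cumulative frequencies: 15, 18, 34, 39, 57, 62, 77
n = 77, so the median is the value in position (n+1)/2 = 39.
Position 39 falls at value 4.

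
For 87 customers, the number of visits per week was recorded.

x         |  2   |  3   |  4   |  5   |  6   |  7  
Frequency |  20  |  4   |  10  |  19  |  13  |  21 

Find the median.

Cumulative frequencies: 20, 24, 34, 53, 66, 87
n = 87, so the median is the value in position (n+1)/2 = 44.
Position 44 falls at value 5.

5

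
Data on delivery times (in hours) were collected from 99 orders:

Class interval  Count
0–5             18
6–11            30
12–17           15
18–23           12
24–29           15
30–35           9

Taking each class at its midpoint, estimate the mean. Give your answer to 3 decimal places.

Midpoints: 2.5, 8.5, 14.5, 20.5, 26.5, 32.5
Σfm = 18×2.5 + 30×8.5 + 15×14.5 + 12×20.5 + 15×26.5 + 9×32.5 = 1453.5
n = Σf = 99
Mean = 1453.5 / 99 = 14.6818

14.682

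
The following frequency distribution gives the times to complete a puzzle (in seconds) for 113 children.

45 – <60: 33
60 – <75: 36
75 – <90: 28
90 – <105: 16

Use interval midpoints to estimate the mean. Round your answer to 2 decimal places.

Midpoints: 52.5, 67.5, 82.5, 97.5
Σfm = 33×52.5 + 36×67.5 + 28×82.5 + 16×97.5 = 8032.5
n = Σf = 113
Mean = 8032.5 / 113 = 71.0841

71.08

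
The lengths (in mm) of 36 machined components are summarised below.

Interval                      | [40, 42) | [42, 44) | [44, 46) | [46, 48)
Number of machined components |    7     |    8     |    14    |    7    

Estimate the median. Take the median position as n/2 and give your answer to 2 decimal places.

Cumulative frequencies: 7, 15, 29, 36
n = 36; position = n/2 = 18.
This falls in the class [44, 46): L = 44, F = 15, f = 14, h = 2.
Median ≈ 44 + ((18 − 15) / 14) × 2 = 44.4286

44.43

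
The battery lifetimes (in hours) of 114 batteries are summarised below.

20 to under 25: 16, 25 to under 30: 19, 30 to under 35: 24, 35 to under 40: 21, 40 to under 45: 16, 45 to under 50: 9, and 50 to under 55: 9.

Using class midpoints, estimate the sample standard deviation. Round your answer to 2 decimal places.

8.87

Midpoints: 22.5, 27.5, 32.5, 37.5, 42.5, 47.5, 52.5
n = 114, Σfm = 4030, mean = 35.3509
Σfm² = 151362.5
Σf(m − x̄)² = Σfm² − (Σfm)²/n = 151362.5 − 4030²/114 = 8898.4649
Sample variance = 8898.4649 / 113 = 78.7475
Standard deviation = √78.7475 = 8.8740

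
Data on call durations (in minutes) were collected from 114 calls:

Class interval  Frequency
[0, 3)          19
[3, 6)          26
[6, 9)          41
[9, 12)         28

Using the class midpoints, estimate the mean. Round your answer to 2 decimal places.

6.55

Midpoints: 1.5, 4.5, 7.5, 10.5
Σfm = 19×1.5 + 26×4.5 + 41×7.5 + 28×10.5 = 747
n = Σf = 114
Mean = 747 / 114 = 6.5526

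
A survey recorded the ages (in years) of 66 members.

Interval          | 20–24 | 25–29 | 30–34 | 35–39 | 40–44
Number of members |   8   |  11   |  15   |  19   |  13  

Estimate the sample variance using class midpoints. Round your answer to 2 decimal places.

41.96

Midpoints: 22, 27, 32, 37, 42
n = 66, Σfm = 2202, mean = 33.3636
Σfm² = 76194
Σf(m − x̄)² = Σfm² − (Σfm)²/n = 76194 − 2202²/66 = 2727.2727
Sample variance = 2727.2727 / 65 = 41.9580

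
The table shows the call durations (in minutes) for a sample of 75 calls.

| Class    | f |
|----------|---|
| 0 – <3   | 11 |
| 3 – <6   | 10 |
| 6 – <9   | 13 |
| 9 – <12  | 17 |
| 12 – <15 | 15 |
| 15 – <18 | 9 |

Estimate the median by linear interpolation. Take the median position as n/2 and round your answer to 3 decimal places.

9.618

Cumulative frequencies: 11, 21, 34, 51, 66, 75
n = 75; position = n/2 = 37.5.
This falls in the class 9 – <12: L = 9, F = 34, f = 17, h = 3.
Median ≈ 9 + ((37.5 − 34) / 17) × 3 = 9.6176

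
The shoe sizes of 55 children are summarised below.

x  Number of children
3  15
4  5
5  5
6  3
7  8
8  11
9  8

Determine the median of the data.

Cumulative frequencies: 15, 20, 25, 28, 36, 47, 55
n = 55, so the median is the value in position (n+1)/2 = 28.
Position 28 falls at value 6.

6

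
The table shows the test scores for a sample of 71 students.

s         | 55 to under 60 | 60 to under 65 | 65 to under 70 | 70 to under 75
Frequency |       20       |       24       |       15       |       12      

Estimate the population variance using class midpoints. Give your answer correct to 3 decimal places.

27.435

Midpoints: 57.5, 62.5, 67.5, 72.5
n = 71, Σfm = 4532.5, mean = 63.8380
Σfm² = 291293.75
Σf(m − x̄)² = Σfm² − (Σfm)²/n = 291293.75 − 4532.5²/71 = 1947.8873
Population variance = 1947.8873 / 71 = 27.4350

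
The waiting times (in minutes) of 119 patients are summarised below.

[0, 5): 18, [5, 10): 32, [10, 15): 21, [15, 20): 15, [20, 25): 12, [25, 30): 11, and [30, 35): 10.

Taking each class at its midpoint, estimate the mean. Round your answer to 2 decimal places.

Midpoints: 2.5, 7.5, 12.5, 17.5, 22.5, 27.5, 32.5
Σfm = 18×2.5 + 32×7.5 + 21×12.5 + 15×17.5 + 12×22.5 + 11×27.5 + 10×32.5 = 1707.5
n = Σf = 119
Mean = 1707.5 / 119 = 14.3487

14.35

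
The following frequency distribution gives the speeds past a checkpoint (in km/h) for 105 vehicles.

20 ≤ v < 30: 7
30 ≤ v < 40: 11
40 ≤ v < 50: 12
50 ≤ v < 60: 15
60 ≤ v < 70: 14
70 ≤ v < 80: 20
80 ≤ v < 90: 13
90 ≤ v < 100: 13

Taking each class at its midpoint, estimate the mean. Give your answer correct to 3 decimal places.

63.571

Midpoints: 25, 35, 45, 55, 65, 75, 85, 95
Σfm = 7×25 + 11×35 + 12×45 + 15×55 + 14×65 + 20×75 + 13×85 + 13×95 = 6675
n = Σf = 105
Mean = 6675 / 105 = 63.5714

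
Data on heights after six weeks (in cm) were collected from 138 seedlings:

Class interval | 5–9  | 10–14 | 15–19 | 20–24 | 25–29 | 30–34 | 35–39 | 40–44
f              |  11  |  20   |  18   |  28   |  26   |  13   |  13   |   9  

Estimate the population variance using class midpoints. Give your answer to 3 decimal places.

95.400

Midpoints: 7, 12, 17, 22, 27, 32, 37, 42
n = 138, Σfm = 3216, mean = 23.3043
Σfm² = 88112
Σf(m − x̄)² = Σfm² − (Σfm)²/n = 88112 − 3216²/138 = 13165.2174
Population variance = 13165.2174 / 138 = 95.4001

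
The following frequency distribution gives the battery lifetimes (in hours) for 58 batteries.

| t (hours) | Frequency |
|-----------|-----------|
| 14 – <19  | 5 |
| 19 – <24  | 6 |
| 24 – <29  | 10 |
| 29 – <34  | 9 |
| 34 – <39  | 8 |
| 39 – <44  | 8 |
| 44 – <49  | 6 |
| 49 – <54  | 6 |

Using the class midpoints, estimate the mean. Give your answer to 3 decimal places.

34.000

Midpoints: 16.5, 21.5, 26.5, 31.5, 36.5, 41.5, 46.5, 51.5
Σfm = 5×16.5 + 6×21.5 + 10×26.5 + 9×31.5 + 8×36.5 + 8×41.5 + 6×46.5 + 6×51.5 = 1972
n = Σf = 58
Mean = 1972 / 58 = 34.0000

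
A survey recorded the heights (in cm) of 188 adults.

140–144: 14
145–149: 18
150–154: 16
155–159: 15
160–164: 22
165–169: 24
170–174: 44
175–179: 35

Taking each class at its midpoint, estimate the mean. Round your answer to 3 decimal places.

163.596

Midpoints: 142, 147, 152, 157, 162, 167, 172, 177
Σfm = 14×142 + 18×147 + 16×152 + 15×157 + 22×162 + 24×167 + 44×172 + 35×177 = 30756
n = Σf = 188
Mean = 30756 / 188 = 163.5957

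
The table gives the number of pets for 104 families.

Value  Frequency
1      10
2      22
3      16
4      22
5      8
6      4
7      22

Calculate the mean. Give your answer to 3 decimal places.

3.923

Values: 1, 2, 3, 4, 5, 6, 7
Σfx = 10×1 + 22×2 + 16×3 + 22×4 + 8×5 + 4×6 + 22×7 = 408
n = Σf = 104
Mean = 408 / 104 = 3.9231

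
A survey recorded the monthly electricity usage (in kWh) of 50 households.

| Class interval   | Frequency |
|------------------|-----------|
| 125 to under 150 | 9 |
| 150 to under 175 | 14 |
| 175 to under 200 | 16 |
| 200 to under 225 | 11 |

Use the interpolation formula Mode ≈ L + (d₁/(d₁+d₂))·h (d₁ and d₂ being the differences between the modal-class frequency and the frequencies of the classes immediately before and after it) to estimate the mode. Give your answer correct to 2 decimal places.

182.14

Modal class: 175 to under 200 (highest frequency 16).
d₁ = 16 − 14 = 2, d₂ = 16 − 11 = 5
Mode ≈ 175 + (2/(2+5)) × 25 = 175 + 7.1429 = 182.1429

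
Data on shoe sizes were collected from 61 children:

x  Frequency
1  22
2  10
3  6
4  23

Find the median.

Cumulative frequencies: 22, 32, 38, 61
n = 61, so the median is the value in position (n+1)/2 = 31.
Position 31 falls at value 2.

2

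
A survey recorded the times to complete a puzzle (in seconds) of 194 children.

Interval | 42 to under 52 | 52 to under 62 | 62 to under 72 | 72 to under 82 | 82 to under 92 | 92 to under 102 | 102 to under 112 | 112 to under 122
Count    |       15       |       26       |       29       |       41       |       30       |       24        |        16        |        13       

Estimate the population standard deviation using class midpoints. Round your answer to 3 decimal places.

Midpoints: 47, 57, 67, 77, 87, 97, 107, 117
n = 194, Σfm = 15458, mean = 79.6804
Σfm² = 1304906
Σf(m − x̄)² = Σfm² − (Σfm)²/n = 1304906 − 15458²/194 = 73206.1856
Population variance = 73206.1856 / 194 = 377.3515
Standard deviation = √377.3515 = 19.4255

19.426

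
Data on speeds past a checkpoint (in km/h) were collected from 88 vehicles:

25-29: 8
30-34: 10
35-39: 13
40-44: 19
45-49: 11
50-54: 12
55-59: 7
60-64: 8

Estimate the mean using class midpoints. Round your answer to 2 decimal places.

43.76

Midpoints: 27, 32, 37, 42, 47, 52, 57, 62
Σfm = 8×27 + 10×32 + 13×37 + 19×42 + 11×47 + 12×52 + 7×57 + 8×62 = 3851
n = Σf = 88
Mean = 3851 / 88 = 43.7614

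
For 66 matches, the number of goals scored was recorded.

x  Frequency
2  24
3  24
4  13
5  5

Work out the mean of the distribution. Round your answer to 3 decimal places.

Values: 2, 3, 4, 5
Σfx = 24×2 + 24×3 + 13×4 + 5×5 = 197
n = Σf = 66
Mean = 197 / 66 = 2.9848

2.985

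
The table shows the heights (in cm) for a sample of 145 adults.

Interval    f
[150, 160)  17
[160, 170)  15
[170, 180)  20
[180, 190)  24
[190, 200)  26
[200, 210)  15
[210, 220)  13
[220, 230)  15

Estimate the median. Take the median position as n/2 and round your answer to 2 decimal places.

Cumulative frequencies: 17, 32, 52, 76, 102, 117, 130, 145
n = 145; position = n/2 = 72.5.
This falls in the class [180, 190): L = 180, F = 52, f = 24, h = 10.
Median ≈ 180 + ((72.5 − 52) / 24) × 10 = 188.5417

188.54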